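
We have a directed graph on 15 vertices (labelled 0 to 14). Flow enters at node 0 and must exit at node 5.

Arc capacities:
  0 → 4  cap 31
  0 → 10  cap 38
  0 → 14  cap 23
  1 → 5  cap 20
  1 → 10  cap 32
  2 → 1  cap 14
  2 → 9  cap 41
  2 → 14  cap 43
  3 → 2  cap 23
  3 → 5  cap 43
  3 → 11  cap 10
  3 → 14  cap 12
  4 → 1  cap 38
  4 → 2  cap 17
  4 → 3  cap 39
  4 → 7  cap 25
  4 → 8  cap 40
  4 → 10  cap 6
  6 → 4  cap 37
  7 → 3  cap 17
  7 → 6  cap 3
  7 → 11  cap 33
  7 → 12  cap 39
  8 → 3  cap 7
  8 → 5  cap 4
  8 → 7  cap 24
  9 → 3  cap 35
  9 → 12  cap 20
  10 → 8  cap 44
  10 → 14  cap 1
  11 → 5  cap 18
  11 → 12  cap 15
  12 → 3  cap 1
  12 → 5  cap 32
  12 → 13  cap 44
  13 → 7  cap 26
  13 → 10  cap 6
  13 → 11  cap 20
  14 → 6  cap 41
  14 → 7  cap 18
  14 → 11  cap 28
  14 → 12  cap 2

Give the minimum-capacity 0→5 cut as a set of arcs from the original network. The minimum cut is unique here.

Min-cut arcs: {(0,4), (0,14), (8,3), (8,5), (8,7), (10,14)} (total capacity 90)

augment #1: 0→4→1→5 push 20
augment #2: 0→4→3→5 push 11
augment #3: 0→10→8→5 push 4
augment #4: 0→14→11→5 push 18
augment #5: 0→14→12→5 push 2
augment #6: 0→10→8→3→5 push 7
augment #7: 0→14→7→3→5 push 3
augment #8: 0→10→8→7→3→5 push 14
augment #9: 0→10→8→7→12→5 push 10
augment #10: 0→10→14→7→12→5 push 1
max flow = 90; residual-reachable set from 0 gives S-side
cut edges (S→T): {(0,4), (0,14), (8,3), (8,5), (8,7), (10,14)} total cap 90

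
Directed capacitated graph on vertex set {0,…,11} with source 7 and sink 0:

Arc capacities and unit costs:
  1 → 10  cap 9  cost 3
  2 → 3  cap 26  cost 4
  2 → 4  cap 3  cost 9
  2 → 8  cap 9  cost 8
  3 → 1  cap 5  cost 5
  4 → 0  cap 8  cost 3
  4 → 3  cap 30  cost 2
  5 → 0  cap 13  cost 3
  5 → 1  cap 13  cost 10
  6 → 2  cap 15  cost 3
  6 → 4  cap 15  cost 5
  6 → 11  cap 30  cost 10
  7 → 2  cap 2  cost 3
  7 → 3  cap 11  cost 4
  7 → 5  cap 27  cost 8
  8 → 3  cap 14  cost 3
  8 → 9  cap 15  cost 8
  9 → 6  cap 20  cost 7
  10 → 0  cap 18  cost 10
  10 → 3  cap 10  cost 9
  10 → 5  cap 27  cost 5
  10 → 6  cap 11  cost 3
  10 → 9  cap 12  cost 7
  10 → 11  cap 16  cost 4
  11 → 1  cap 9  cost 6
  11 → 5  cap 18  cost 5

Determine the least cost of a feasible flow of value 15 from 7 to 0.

Minimum cost for 15 units: 173

shortest-cost path #1: 7→5→0 push 13 @ unit cost 11 (adds 143)
shortest-cost path #2: 7→2→4→0 push 2 @ unit cost 15 (adds 30)
total cost = 173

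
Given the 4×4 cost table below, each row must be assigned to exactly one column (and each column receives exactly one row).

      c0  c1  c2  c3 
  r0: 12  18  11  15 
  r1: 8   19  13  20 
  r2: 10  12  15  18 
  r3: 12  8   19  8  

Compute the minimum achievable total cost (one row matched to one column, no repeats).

optimal assignment: row0→col2 (cost 11), row1→col0 (cost 8), row2→col1 (cost 12), row3→col3 (cost 8)
total = 11 + 8 + 12 + 8 = 39

Minimum assignment cost: 39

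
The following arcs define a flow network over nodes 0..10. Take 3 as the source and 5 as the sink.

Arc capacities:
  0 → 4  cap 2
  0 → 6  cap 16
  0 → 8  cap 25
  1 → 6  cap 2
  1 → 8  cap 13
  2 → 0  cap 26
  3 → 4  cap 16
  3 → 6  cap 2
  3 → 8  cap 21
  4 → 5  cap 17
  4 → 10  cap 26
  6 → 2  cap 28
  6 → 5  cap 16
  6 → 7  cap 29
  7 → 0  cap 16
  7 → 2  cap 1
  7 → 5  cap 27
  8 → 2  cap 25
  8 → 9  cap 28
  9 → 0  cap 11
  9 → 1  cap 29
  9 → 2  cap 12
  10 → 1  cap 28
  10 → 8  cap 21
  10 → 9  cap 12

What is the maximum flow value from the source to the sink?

augment #1: 3→4→5 bottleneck 16, total now 16
augment #2: 3→6→5 bottleneck 2, total now 18
augment #3: 3→8→2→0→4→5 bottleneck 1, total now 19
augment #4: 3→8→2→0→6→5 bottleneck 14, total now 33
augment #5: 3→8→2→0→6→7→5 bottleneck 2, total now 35
augment #6: 3→8→9→1→6→7→5 bottleneck 2, total now 37

Maximum flow value: 37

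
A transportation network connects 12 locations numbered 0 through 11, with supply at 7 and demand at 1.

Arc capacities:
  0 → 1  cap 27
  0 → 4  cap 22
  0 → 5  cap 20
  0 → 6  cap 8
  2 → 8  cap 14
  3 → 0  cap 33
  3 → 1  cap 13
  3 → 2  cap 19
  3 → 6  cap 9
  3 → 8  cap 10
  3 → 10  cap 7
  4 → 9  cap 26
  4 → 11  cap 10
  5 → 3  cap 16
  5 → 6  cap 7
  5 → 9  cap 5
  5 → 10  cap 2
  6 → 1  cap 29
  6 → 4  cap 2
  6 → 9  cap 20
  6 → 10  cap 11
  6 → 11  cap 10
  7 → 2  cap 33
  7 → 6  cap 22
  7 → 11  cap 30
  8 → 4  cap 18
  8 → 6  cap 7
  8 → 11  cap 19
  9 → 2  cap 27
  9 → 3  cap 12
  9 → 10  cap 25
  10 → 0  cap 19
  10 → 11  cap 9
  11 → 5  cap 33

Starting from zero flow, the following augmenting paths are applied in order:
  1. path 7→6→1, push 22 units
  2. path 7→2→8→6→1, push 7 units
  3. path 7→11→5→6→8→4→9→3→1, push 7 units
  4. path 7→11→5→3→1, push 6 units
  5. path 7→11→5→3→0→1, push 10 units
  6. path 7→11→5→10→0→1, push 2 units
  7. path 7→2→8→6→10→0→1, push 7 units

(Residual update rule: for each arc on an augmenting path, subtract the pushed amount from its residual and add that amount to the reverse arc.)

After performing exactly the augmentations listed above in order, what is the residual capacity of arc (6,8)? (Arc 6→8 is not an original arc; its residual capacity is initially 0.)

after path 1 (7→6→1, push 22): res(6,8)=0
after path 2 (7→2→8→6→1, push 7): res(6,8)=7
after path 3 (7→11→5→6→8→4→9→3→1, push 7): res(6,8)=0
after path 4 (7→11→5→3→1, push 6): res(6,8)=0
after path 5 (7→11→5→3→0→1, push 10): res(6,8)=0
after path 6 (7→11→5→10→0→1, push 2): res(6,8)=0
after path 7 (7→2→8→6→10→0→1, push 7): res(6,8)=7

Residual capacity of (6,8): 7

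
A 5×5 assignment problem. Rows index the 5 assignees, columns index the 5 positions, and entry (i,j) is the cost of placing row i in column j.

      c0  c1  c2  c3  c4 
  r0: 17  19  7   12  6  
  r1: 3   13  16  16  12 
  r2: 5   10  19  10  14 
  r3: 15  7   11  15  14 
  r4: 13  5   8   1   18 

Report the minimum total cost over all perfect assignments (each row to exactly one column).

Minimum assignment cost: 31

optimal assignment: row0→col4 (cost 6), row1→col0 (cost 3), row2→col1 (cost 10), row3→col2 (cost 11), row4→col3 (cost 1)
total = 6 + 3 + 10 + 11 + 1 = 31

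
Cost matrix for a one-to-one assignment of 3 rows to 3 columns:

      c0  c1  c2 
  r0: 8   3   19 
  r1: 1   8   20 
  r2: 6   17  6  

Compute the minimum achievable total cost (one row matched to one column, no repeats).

Minimum assignment cost: 10

optimal assignment: row0→col1 (cost 3), row1→col0 (cost 1), row2→col2 (cost 6)
total = 3 + 1 + 6 = 10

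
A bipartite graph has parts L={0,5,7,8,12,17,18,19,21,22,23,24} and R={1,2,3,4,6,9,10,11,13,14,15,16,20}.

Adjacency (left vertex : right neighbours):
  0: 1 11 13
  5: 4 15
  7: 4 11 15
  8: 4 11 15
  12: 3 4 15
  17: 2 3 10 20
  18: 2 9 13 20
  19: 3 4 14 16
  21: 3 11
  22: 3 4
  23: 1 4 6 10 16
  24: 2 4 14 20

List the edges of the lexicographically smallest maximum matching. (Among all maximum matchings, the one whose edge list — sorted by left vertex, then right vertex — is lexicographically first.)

Lex-smallest maximum matching: {(0,1), (5,4), (7,11), (8,15), (12,3), (17,2), (18,9), (19,14), (23,6), (24,20)}

|M| = 10 (so the lex-smallest maximum matching has 10 edges)
process left vertices in ascending order; for each, take the smallest-labelled available neighbour that still permits 10 edges overall, or leave it unmatched if none does
lex-smallest matching: {0-1, 5-4, 7-11, 8-15, 12-3, 17-2, 18-9, 19-14, 23-6, 24-20}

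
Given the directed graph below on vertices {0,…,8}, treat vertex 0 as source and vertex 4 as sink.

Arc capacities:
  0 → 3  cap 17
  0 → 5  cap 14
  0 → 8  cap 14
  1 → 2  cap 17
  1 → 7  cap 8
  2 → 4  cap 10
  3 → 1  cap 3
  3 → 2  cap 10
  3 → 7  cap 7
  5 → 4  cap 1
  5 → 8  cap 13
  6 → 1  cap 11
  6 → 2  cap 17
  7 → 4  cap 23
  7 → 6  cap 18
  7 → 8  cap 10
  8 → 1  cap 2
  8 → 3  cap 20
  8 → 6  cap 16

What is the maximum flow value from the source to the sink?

Maximum flow value: 26

augment #1: 0→5→4 bottleneck 1, total now 1
augment #2: 0→3→2→4 bottleneck 10, total now 11
augment #3: 0→3→7→4 bottleneck 7, total now 18
augment #4: 0→8→1→7→4 bottleneck 2, total now 20
augment #5: 0→8→3→1→7→4 bottleneck 3, total now 23
augment #6: 0→8→6→1→7→4 bottleneck 3, total now 26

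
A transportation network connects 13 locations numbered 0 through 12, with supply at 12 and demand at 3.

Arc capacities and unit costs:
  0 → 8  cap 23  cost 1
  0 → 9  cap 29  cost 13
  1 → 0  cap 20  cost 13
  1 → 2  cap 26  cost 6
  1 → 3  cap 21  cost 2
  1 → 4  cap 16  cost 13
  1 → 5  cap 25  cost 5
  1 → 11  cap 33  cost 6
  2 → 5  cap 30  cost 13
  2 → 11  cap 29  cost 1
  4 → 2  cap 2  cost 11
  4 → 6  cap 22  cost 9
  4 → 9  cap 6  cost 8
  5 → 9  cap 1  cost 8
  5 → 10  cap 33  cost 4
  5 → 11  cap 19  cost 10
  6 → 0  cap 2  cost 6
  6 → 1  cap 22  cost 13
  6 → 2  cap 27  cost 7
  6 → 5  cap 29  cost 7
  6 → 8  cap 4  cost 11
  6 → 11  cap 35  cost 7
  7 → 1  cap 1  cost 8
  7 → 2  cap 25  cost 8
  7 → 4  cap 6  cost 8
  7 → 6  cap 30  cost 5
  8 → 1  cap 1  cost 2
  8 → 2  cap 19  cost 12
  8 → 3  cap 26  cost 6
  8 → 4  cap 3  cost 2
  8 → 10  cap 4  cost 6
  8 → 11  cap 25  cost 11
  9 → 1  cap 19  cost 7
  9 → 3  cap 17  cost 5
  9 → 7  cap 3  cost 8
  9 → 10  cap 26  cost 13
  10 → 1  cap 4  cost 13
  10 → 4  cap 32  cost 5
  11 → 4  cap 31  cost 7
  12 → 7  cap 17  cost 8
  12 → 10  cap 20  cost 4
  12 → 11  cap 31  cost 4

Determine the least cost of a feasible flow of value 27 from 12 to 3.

shortest-cost path #1: 12→7→1→3 push 1 @ unit cost 18 (adds 18)
shortest-cost path #2: 12→10→1→3 push 4 @ unit cost 19 (adds 76)
shortest-cost path #3: 12→10→4→9→3 push 6 @ unit cost 22 (adds 132)
shortest-cost path #4: 12→7→6→0→8→1→3 push 1 @ unit cost 24 (adds 24)
shortest-cost path #5: 12→7→6→0→8→3 push 1 @ unit cost 26 (adds 26)
shortest-cost path #6: 12→7→6→1→3 push 14 @ unit cost 28 (adds 392)
total cost = 668

Minimum cost for 27 units: 668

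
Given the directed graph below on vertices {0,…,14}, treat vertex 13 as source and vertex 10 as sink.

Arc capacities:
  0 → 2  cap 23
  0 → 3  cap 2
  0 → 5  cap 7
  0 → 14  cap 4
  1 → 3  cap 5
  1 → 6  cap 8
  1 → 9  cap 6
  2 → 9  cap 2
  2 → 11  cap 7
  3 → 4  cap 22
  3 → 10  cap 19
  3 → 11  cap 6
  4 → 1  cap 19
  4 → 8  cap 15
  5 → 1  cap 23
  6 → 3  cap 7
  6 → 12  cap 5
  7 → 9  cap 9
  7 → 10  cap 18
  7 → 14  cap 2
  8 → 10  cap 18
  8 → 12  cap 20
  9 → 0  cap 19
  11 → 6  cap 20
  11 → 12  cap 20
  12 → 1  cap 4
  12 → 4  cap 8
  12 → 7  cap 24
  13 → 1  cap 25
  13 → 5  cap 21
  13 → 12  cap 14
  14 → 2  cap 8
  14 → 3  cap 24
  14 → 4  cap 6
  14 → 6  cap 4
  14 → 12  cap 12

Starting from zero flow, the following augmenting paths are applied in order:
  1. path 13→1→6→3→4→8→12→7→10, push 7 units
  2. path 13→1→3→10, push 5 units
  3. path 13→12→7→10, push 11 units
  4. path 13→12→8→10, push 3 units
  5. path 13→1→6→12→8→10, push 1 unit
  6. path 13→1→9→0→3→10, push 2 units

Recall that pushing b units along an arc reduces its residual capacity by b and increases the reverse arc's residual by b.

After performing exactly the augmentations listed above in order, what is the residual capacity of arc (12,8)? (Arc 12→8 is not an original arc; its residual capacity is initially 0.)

Residual capacity of (12,8): 3

after path 1 (13→1→6→3→4→8→12→7→10, push 7): res(12,8)=7
after path 2 (13→1→3→10, push 5): res(12,8)=7
after path 3 (13→12→7→10, push 11): res(12,8)=7
after path 4 (13→12→8→10, push 3): res(12,8)=4
after path 5 (13→1→6→12→8→10, push 1): res(12,8)=3
after path 6 (13→1→9→0→3→10, push 2): res(12,8)=3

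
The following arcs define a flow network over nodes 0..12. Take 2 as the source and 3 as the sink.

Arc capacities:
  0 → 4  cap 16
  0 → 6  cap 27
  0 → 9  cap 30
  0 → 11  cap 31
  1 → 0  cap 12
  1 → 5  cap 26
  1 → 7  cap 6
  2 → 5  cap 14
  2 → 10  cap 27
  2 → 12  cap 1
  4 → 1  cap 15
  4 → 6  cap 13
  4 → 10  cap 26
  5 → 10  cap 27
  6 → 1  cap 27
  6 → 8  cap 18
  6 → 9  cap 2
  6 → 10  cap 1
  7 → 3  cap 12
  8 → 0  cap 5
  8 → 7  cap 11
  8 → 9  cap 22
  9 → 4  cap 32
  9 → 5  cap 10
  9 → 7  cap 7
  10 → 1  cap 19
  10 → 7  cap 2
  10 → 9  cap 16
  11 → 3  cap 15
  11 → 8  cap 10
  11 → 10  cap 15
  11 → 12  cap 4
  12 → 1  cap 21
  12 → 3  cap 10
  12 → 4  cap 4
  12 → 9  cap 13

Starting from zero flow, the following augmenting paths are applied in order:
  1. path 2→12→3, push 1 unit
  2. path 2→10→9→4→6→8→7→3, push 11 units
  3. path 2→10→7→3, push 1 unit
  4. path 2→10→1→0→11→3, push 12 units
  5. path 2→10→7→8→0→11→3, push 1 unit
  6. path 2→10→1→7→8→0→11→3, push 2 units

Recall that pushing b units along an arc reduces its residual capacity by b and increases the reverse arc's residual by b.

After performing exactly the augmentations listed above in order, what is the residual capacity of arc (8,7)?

after path 1 (2→12→3, push 1): res(8,7)=11
after path 2 (2→10→9→4→6→8→7→3, push 11): res(8,7)=0
after path 3 (2→10→7→3, push 1): res(8,7)=0
after path 4 (2→10→1→0→11→3, push 12): res(8,7)=0
after path 5 (2→10→7→8→0→11→3, push 1): res(8,7)=1
after path 6 (2→10→1→7→8→0→11→3, push 2): res(8,7)=3

Residual capacity of (8,7): 3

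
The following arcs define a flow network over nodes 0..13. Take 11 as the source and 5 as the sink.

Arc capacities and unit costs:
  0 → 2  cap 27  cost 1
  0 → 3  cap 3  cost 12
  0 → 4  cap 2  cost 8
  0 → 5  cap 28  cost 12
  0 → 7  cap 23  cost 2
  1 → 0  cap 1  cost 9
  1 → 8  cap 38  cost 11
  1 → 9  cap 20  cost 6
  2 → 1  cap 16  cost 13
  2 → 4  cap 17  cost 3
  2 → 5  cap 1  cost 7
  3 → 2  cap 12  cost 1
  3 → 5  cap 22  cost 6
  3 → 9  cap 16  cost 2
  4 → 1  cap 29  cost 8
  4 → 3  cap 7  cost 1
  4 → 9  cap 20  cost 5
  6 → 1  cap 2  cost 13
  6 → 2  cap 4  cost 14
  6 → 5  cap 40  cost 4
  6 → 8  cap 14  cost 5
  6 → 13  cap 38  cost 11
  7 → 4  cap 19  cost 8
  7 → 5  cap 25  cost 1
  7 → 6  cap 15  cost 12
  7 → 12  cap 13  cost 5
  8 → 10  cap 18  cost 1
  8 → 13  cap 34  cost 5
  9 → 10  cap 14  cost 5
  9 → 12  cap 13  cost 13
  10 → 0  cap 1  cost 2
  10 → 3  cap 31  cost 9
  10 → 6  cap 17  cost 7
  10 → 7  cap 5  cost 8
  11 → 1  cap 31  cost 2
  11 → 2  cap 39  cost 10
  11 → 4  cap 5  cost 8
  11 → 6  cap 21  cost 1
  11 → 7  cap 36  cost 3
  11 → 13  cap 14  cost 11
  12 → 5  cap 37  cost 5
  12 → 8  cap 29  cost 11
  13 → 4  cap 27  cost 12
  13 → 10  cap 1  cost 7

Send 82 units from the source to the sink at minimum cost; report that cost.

shortest-cost path #1: 11→7→5 push 25 @ unit cost 4 (adds 100)
shortest-cost path #2: 11→6→5 push 21 @ unit cost 5 (adds 105)
shortest-cost path #3: 11→7→12→5 push 11 @ unit cost 13 (adds 143)
shortest-cost path #4: 11→4→3→5 push 5 @ unit cost 15 (adds 75)
shortest-cost path #5: 11→2→5 push 1 @ unit cost 17 (adds 17)
shortest-cost path #6: 11→2→4→3→5 push 2 @ unit cost 20 (adds 40)
shortest-cost path #7: 11→1→0→5 push 1 @ unit cost 23 (adds 23)
shortest-cost path #8: 11→1→9→10→6→5 push 14 @ unit cost 24 (adds 336)
shortest-cost path #9: 11→1→8→10→6→5 push 2 @ unit cost 25 (adds 50)
total cost = 889

Minimum cost for 82 units: 889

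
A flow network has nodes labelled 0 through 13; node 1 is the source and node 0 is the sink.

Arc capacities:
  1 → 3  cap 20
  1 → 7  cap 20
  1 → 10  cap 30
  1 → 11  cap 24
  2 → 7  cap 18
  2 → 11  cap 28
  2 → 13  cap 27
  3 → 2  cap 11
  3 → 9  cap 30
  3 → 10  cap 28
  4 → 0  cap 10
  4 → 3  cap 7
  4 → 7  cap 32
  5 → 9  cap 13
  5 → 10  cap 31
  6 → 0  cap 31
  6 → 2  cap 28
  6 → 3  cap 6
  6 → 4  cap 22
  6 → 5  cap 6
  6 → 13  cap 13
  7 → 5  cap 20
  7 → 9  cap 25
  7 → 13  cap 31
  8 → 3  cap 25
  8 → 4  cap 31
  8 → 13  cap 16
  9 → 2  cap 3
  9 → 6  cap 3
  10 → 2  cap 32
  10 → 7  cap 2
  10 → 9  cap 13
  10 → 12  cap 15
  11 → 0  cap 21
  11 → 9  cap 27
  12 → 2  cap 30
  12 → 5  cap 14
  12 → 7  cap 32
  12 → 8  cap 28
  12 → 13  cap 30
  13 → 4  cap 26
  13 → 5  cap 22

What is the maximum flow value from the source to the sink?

augment #1: 1→11→0 bottleneck 21, total now 21
augment #2: 1→3→9→6→0 bottleneck 3, total now 24
augment #3: 1→7→13→4→0 bottleneck 10, total now 34

Maximum flow value: 34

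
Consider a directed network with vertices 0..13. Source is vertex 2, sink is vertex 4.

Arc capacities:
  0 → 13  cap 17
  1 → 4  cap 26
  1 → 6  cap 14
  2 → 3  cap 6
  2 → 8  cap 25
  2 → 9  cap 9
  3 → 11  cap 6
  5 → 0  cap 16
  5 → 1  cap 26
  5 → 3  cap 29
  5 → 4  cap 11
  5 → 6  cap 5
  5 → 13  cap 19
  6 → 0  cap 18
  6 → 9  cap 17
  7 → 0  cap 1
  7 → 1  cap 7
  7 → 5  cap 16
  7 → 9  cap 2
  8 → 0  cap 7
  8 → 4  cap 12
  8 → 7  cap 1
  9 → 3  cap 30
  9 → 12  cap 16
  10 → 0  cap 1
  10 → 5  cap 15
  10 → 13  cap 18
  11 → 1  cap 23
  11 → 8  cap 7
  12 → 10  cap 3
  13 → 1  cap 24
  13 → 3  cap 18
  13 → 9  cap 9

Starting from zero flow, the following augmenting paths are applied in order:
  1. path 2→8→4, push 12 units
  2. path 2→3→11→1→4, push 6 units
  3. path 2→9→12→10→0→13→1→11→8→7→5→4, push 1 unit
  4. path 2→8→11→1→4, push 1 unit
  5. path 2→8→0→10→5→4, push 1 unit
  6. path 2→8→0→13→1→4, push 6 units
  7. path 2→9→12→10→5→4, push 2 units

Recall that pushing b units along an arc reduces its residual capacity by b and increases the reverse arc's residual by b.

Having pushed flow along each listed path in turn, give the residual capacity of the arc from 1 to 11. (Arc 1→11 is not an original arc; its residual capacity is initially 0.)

Residual capacity of (1,11): 6

after path 1 (2→8→4, push 12): res(1,11)=0
after path 2 (2→3→11→1→4, push 6): res(1,11)=6
after path 3 (2→9→12→10→0→13→1→11→8→7→5→4, push 1): res(1,11)=5
after path 4 (2→8→11→1→4, push 1): res(1,11)=6
after path 5 (2→8→0→10→5→4, push 1): res(1,11)=6
after path 6 (2→8→0→13→1→4, push 6): res(1,11)=6
after path 7 (2→9→12→10→5→4, push 2): res(1,11)=6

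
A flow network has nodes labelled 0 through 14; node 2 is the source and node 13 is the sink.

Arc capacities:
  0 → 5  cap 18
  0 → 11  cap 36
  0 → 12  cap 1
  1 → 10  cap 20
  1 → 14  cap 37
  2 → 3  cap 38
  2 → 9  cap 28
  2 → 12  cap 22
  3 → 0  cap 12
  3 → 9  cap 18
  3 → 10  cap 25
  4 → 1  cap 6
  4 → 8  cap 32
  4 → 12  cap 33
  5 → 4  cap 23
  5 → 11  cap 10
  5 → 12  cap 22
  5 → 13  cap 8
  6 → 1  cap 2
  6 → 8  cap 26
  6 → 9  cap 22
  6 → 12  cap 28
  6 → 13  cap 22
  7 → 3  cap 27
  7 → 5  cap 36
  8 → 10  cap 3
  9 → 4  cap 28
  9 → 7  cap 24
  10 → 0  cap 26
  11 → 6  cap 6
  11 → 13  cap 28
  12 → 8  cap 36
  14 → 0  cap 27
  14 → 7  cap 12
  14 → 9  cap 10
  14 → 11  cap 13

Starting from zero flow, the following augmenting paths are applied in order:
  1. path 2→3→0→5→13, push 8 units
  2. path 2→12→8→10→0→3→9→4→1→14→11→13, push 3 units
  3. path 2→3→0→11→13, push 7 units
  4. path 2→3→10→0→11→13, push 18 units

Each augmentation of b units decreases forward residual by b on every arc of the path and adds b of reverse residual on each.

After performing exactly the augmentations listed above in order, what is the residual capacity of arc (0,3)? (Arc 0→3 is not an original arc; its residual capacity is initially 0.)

after path 1 (2→3→0→5→13, push 8): res(0,3)=8
after path 2 (2→12→8→10→0→3→9→4→1→14→11→13, push 3): res(0,3)=5
after path 3 (2→3→0→11→13, push 7): res(0,3)=12
after path 4 (2→3→10→0→11→13, push 18): res(0,3)=12

Residual capacity of (0,3): 12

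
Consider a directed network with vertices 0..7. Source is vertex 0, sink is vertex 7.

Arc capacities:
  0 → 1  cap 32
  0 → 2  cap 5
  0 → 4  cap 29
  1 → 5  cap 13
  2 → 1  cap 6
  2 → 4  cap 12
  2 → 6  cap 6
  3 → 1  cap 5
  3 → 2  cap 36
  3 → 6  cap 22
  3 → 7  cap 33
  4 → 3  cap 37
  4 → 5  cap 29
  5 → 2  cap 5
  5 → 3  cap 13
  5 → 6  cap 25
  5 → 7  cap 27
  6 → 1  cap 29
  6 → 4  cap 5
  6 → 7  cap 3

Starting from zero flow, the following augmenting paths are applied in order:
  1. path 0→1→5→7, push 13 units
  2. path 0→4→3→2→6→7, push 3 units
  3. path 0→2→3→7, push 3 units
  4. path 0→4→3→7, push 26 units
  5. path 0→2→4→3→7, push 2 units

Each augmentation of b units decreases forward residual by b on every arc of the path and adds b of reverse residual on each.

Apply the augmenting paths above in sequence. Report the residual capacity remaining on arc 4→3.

after path 1 (0→1→5→7, push 13): res(4,3)=37
after path 2 (0→4→3→2→6→7, push 3): res(4,3)=34
after path 3 (0→2→3→7, push 3): res(4,3)=34
after path 4 (0→4→3→7, push 26): res(4,3)=8
after path 5 (0→2→4→3→7, push 2): res(4,3)=6

Residual capacity of (4,3): 6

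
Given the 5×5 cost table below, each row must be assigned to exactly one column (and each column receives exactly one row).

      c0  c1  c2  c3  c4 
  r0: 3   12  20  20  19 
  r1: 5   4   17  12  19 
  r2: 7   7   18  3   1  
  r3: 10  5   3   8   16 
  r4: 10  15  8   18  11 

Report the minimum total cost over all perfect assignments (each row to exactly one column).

one of 2 optimal assignments: row0→col0 (cost 3), row1→col1 (cost 4), row2→col3 (cost 3), row3→col2 (cost 3), row4→col4 (cost 11)
total = 3 + 4 + 3 + 3 + 11 = 24

Minimum assignment cost: 24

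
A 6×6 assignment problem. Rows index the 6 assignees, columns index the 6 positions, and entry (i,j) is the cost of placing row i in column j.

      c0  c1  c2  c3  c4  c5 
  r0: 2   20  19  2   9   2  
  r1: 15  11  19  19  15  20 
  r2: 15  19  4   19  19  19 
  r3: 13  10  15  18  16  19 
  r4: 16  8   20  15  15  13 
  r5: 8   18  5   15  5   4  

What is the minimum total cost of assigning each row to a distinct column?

Minimum assignment cost: 46

optimal assignment: row0→col3 (cost 2), row1→col4 (cost 15), row2→col2 (cost 4), row3→col0 (cost 13), row4→col1 (cost 8), row5→col5 (cost 4)
total = 2 + 15 + 4 + 13 + 8 + 4 = 46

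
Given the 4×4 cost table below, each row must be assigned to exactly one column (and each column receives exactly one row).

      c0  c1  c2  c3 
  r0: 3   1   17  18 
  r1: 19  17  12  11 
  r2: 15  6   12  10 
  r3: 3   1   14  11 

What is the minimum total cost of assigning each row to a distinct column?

one of 2 optimal assignments: row0→col0 (cost 3), row1→col2 (cost 12), row2→col3 (cost 10), row3→col1 (cost 1)
total = 3 + 12 + 10 + 1 = 26

Minimum assignment cost: 26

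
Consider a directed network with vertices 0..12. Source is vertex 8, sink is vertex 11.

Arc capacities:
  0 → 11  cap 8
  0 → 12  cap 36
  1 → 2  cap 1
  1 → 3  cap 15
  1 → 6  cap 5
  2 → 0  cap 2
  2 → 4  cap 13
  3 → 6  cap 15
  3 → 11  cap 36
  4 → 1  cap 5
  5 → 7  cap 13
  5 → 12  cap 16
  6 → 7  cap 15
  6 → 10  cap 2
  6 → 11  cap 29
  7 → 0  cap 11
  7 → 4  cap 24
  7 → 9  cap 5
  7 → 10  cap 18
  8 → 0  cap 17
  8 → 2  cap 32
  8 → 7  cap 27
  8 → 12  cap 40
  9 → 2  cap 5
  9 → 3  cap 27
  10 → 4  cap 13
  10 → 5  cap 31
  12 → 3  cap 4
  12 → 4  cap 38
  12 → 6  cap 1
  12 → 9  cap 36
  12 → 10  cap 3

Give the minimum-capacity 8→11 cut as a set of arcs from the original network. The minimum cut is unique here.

augment #1: 8→0→11 push 8
augment #2: 8→12→3→11 push 4
augment #3: 8→12→6→11 push 1
augment #4: 8→7→9→3→11 push 5
augment #5: 8→12→9→3→11 push 22
augment #6: 8→2→4→1→3→11 push 5
max flow = 45; residual-reachable set from 8 gives S-side
cut edges (S→T): {(0,11), (4,1), (9,3), (12,3), (12,6)} total cap 45

Min-cut arcs: {(0,11), (4,1), (9,3), (12,3), (12,6)} (total capacity 45)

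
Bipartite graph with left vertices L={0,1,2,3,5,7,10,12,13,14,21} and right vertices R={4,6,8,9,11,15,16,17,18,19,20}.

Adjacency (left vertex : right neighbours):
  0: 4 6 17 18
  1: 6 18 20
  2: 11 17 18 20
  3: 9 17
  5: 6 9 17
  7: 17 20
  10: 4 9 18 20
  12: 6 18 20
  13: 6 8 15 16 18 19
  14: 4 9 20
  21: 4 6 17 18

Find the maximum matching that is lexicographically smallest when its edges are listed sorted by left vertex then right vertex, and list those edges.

|M| = 8 (so the lex-smallest maximum matching has 8 edges)
process left vertices in ascending order; for each, take the smallest-labelled available neighbour that still permits 8 edges overall, or leave it unmatched if none does
lex-smallest matching: {0-4, 1-6, 2-11, 3-9, 5-17, 7-20, 10-18, 13-8}

Lex-smallest maximum matching: {(0,4), (1,6), (2,11), (3,9), (5,17), (7,20), (10,18), (13,8)}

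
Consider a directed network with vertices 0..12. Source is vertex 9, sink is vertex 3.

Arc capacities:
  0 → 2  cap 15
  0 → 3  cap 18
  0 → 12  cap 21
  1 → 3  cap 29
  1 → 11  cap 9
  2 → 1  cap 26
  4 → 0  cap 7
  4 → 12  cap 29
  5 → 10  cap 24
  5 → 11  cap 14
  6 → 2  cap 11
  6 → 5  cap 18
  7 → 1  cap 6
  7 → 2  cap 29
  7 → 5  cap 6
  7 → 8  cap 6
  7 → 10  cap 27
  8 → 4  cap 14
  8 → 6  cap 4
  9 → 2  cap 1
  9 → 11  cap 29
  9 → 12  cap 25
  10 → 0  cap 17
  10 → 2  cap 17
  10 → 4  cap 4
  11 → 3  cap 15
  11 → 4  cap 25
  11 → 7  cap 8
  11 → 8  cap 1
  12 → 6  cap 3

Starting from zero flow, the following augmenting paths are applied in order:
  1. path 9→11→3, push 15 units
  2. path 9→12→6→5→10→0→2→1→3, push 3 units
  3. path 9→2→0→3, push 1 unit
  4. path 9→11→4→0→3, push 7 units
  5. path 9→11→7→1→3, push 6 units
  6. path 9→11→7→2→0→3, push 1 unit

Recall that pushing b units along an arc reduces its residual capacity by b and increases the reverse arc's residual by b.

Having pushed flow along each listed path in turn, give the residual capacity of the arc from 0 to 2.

after path 1 (9→11→3, push 15): res(0,2)=15
after path 2 (9→12→6→5→10→0→2→1→3, push 3): res(0,2)=12
after path 3 (9→2→0→3, push 1): res(0,2)=13
after path 4 (9→11→4→0→3, push 7): res(0,2)=13
after path 5 (9→11→7→1→3, push 6): res(0,2)=13
after path 6 (9→11→7→2→0→3, push 1): res(0,2)=14

Residual capacity of (0,2): 14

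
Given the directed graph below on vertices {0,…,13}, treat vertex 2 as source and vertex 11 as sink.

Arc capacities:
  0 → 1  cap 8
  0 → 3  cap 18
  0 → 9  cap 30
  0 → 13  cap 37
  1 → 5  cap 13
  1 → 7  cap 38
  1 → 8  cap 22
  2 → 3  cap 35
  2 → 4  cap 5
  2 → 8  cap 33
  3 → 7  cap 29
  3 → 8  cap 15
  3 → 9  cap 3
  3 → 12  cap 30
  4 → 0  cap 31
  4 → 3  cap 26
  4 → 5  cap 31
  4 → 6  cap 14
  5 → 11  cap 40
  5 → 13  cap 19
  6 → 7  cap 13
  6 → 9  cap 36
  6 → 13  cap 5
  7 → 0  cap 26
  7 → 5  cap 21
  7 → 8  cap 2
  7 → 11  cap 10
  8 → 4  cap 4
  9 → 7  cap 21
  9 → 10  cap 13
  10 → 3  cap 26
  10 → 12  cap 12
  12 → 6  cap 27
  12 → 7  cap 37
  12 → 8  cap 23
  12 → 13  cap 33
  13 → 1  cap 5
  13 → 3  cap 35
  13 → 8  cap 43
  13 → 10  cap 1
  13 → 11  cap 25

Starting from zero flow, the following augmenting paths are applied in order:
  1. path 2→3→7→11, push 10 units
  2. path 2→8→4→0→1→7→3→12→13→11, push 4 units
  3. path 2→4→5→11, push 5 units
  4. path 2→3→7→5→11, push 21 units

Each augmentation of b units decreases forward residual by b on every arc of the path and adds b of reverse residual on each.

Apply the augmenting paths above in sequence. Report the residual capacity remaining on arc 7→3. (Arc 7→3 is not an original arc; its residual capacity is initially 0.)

Residual capacity of (7,3): 27

after path 1 (2→3→7→11, push 10): res(7,3)=10
after path 2 (2→8→4→0→1→7→3→12→13→11, push 4): res(7,3)=6
after path 3 (2→4→5→11, push 5): res(7,3)=6
after path 4 (2→3→7→5→11, push 21): res(7,3)=27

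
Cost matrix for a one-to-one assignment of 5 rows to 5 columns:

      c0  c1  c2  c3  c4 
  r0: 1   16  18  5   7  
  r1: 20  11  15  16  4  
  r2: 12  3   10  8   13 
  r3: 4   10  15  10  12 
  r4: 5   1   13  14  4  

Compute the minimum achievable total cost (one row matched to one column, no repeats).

Minimum assignment cost: 24

optimal assignment: row0→col3 (cost 5), row1→col4 (cost 4), row2→col2 (cost 10), row3→col0 (cost 4), row4→col1 (cost 1)
total = 5 + 4 + 10 + 4 + 1 = 24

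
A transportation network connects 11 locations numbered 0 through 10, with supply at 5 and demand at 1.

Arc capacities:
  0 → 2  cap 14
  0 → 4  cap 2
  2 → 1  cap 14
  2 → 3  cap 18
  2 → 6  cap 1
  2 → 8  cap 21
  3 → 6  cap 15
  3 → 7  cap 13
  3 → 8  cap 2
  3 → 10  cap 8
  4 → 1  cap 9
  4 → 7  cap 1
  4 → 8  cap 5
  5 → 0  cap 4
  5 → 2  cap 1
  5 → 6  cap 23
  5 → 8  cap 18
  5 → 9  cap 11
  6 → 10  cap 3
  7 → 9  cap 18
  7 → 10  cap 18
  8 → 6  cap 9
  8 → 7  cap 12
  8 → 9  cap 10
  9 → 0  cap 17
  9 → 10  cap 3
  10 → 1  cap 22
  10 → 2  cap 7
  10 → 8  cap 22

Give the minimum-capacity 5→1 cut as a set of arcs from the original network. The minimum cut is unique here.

augment #1: 5→2→1 push 1
augment #2: 5→0→2→1 push 4
augment #3: 5→6→10→1 push 3
augment #4: 5→9→10→1 push 3
augment #5: 5→8→7→10→1 push 12
augment #6: 5→9→0→2→1 push 8
augment #7: 5→8→9→0→2→1 push 1
augment #8: 5→8→9→0→4→1 push 2
augment #9: 5→8→9→0→2→3→10→1 push 1
max flow = 35; residual-reachable set from 5 gives S-side
cut edges (S→T): {(0,2), (0,4), (5,2), (6,10), (8,7), (9,10)} total cap 35

Min-cut arcs: {(0,2), (0,4), (5,2), (6,10), (8,7), (9,10)} (total capacity 35)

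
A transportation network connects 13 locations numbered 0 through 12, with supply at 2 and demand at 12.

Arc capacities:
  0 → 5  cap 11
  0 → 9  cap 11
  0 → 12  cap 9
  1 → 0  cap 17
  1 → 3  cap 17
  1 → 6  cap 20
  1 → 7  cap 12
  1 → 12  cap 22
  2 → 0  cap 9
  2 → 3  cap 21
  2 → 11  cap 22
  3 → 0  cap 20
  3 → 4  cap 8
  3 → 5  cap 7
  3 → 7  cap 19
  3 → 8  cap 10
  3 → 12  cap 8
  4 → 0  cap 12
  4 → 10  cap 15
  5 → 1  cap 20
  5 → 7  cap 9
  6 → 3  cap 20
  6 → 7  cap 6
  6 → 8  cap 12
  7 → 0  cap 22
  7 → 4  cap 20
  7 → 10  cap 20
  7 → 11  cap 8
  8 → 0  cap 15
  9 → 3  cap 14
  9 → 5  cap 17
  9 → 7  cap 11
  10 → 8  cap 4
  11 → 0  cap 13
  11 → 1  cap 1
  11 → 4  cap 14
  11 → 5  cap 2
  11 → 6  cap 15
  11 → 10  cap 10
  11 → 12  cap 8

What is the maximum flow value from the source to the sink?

augment #1: 2→0→12 bottleneck 9, total now 9
augment #2: 2→3→12 bottleneck 8, total now 17
augment #3: 2→11→12 bottleneck 8, total now 25
augment #4: 2→11→1→12 bottleneck 1, total now 26
augment #5: 2→3→5→1→12 bottleneck 7, total now 33
augment #6: 2→11→5→1→12 bottleneck 2, total now 35
augment #7: 2→3→0→5→1→12 bottleneck 6, total now 41
augment #8: 2→11→0→5→1→12 bottleneck 5, total now 46

Maximum flow value: 46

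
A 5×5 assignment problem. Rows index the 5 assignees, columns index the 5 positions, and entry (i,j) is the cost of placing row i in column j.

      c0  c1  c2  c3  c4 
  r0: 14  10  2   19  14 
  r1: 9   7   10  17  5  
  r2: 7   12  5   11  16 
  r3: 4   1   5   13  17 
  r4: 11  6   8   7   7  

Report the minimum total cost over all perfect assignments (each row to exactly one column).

Minimum assignment cost: 22

optimal assignment: row0→col2 (cost 2), row1→col4 (cost 5), row2→col0 (cost 7), row3→col1 (cost 1), row4→col3 (cost 7)
total = 2 + 5 + 7 + 1 + 7 = 22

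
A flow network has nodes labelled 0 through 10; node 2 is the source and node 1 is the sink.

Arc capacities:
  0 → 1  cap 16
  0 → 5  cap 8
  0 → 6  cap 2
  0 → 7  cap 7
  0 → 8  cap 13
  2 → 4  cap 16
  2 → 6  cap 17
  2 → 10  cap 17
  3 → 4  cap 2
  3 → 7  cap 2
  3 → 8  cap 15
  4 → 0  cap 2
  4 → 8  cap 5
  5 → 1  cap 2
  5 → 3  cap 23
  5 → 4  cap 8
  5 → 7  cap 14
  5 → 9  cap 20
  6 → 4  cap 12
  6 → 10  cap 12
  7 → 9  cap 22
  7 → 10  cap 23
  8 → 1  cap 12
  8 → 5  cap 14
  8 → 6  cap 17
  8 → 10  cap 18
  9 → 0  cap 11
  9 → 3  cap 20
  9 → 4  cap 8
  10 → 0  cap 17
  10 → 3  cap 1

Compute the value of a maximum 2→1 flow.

augment #1: 2→4→0→1 bottleneck 2, total now 2
augment #2: 2→4→8→1 bottleneck 5, total now 7
augment #3: 2→10→0→1 bottleneck 14, total now 21
augment #4: 2→10→0→5→1 bottleneck 2, total now 23
augment #5: 2→10→0→8→1 bottleneck 1, total now 24
augment #6: 2→6→10→3→8→1 bottleneck 1, total now 25

Maximum flow value: 25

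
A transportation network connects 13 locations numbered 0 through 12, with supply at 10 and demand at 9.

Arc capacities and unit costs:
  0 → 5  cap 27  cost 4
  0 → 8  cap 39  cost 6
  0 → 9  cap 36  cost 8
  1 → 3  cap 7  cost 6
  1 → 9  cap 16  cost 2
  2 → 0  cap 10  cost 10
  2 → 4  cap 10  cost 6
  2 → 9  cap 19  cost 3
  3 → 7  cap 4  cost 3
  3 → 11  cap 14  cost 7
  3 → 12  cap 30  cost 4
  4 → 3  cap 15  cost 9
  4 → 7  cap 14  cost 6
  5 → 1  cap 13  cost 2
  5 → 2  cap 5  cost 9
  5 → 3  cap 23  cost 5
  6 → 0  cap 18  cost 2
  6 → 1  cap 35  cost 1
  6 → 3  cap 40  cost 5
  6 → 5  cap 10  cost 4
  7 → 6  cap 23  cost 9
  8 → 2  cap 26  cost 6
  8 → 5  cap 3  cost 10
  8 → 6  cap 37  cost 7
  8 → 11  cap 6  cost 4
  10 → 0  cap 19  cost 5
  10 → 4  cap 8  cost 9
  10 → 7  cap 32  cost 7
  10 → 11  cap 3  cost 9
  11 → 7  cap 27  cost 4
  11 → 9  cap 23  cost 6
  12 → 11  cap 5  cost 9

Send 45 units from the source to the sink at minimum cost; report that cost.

shortest-cost path #1: 10→0→9 push 19 @ unit cost 13 (adds 247)
shortest-cost path #2: 10→11→9 push 3 @ unit cost 15 (adds 45)
shortest-cost path #3: 10→7→6→1→9 push 16 @ unit cost 19 (adds 304)
shortest-cost path #4: 10→7→6→0→9 push 7 @ unit cost 26 (adds 182)
total cost = 778

Minimum cost for 45 units: 778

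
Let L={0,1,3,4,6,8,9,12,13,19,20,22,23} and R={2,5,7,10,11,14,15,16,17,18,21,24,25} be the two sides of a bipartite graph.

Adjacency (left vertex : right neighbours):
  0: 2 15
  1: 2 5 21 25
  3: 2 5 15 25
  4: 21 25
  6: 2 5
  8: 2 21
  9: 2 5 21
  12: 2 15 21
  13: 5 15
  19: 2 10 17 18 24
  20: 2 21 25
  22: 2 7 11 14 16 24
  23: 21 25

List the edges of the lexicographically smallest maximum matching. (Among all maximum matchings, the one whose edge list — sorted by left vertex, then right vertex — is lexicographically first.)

|M| = 7 (so the lex-smallest maximum matching has 7 edges)
process left vertices in ascending order; for each, take the smallest-labelled available neighbour that still permits 7 edges overall, or leave it unmatched if none does
lex-smallest matching: {0-2, 1-5, 3-15, 4-21, 19-10, 20-25, 22-7}

Lex-smallest maximum matching: {(0,2), (1,5), (3,15), (4,21), (19,10), (20,25), (22,7)}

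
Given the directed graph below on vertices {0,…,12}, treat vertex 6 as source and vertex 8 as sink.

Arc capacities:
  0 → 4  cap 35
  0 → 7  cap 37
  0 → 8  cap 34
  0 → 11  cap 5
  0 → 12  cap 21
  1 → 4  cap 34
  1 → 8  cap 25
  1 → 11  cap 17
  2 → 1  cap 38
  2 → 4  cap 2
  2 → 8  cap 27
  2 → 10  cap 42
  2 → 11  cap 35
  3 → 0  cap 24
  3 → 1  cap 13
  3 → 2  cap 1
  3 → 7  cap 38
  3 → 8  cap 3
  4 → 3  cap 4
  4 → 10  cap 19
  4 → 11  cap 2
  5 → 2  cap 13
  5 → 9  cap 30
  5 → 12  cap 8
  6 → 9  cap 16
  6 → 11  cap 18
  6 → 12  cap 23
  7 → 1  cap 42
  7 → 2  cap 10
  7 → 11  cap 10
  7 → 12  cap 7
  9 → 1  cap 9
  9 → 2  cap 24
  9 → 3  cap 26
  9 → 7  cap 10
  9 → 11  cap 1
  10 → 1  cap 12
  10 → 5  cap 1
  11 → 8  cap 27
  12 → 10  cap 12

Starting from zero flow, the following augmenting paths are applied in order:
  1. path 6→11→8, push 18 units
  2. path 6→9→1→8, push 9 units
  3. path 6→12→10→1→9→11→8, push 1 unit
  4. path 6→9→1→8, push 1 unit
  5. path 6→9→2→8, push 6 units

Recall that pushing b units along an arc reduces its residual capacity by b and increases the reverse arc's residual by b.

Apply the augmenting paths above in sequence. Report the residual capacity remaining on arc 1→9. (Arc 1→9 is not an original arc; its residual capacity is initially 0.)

after path 1 (6→11→8, push 18): res(1,9)=0
after path 2 (6→9→1→8, push 9): res(1,9)=9
after path 3 (6→12→10→1→9→11→8, push 1): res(1,9)=8
after path 4 (6→9→1→8, push 1): res(1,9)=9
after path 5 (6→9→2→8, push 6): res(1,9)=9

Residual capacity of (1,9): 9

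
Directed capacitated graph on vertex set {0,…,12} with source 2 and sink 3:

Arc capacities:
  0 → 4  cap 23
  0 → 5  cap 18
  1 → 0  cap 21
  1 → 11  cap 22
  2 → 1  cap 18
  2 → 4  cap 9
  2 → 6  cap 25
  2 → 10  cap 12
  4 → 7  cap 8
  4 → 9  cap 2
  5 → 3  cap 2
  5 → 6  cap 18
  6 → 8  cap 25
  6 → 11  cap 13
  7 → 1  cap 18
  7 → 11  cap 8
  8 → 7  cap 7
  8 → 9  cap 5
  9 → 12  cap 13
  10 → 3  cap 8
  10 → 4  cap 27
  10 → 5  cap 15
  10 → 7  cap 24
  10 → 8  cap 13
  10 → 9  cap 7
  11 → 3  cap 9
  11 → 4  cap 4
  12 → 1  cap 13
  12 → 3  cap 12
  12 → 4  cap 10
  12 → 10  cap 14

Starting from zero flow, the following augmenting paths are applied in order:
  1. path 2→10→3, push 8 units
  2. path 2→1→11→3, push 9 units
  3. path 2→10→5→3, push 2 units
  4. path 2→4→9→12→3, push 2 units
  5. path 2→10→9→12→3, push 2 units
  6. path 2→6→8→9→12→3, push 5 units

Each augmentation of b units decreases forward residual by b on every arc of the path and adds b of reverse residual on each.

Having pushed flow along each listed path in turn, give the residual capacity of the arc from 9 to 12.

after path 1 (2→10→3, push 8): res(9,12)=13
after path 2 (2→1→11→3, push 9): res(9,12)=13
after path 3 (2→10→5→3, push 2): res(9,12)=13
after path 4 (2→4→9→12→3, push 2): res(9,12)=11
after path 5 (2→10→9→12→3, push 2): res(9,12)=9
after path 6 (2→6→8→9→12→3, push 5): res(9,12)=4

Residual capacity of (9,12): 4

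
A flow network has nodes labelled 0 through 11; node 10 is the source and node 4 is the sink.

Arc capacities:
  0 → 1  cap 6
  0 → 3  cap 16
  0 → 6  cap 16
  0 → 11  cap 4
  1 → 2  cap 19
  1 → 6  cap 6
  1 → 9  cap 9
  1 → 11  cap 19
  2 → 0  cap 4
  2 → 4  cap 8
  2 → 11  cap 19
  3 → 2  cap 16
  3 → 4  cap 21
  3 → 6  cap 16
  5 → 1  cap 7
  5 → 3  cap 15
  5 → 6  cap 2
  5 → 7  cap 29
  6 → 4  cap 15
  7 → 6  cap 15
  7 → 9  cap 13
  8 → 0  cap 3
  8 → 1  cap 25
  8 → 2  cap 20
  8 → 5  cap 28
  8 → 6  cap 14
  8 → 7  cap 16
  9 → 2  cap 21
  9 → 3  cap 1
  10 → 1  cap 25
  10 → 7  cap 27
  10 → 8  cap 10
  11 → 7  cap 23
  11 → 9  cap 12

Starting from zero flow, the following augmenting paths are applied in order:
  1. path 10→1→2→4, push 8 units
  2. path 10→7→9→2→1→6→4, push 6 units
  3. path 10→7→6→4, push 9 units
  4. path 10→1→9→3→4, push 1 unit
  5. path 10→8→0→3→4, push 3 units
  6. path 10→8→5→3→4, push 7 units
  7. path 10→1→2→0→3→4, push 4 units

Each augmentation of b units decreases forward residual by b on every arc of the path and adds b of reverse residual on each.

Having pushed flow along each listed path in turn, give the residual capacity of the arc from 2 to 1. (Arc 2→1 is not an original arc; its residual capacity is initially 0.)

after path 1 (10→1→2→4, push 8): res(2,1)=8
after path 2 (10→7→9→2→1→6→4, push 6): res(2,1)=2
after path 3 (10→7→6→4, push 9): res(2,1)=2
after path 4 (10→1→9→3→4, push 1): res(2,1)=2
after path 5 (10→8→0→3→4, push 3): res(2,1)=2
after path 6 (10→8→5→3→4, push 7): res(2,1)=2
after path 7 (10→1→2→0→3→4, push 4): res(2,1)=6

Residual capacity of (2,1): 6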